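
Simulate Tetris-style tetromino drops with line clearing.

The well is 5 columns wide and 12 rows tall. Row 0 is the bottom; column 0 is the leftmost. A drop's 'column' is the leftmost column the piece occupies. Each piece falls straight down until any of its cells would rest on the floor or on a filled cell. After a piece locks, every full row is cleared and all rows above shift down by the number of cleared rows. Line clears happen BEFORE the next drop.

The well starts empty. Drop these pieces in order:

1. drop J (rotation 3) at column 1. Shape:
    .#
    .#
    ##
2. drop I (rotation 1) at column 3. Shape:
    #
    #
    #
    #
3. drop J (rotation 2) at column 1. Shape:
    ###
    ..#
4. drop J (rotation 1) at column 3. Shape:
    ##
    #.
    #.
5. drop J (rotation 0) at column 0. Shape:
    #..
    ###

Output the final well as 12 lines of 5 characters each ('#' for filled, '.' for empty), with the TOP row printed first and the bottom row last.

Drop 1: J rot3 at col 1 lands with bottom-row=0; cleared 0 line(s) (total 0); column heights now [0 1 3 0 0], max=3
Drop 2: I rot1 at col 3 lands with bottom-row=0; cleared 0 line(s) (total 0); column heights now [0 1 3 4 0], max=4
Drop 3: J rot2 at col 1 lands with bottom-row=4; cleared 0 line(s) (total 0); column heights now [0 6 6 6 0], max=6
Drop 4: J rot1 at col 3 lands with bottom-row=6; cleared 0 line(s) (total 0); column heights now [0 6 6 9 9], max=9
Drop 5: J rot0 at col 0 lands with bottom-row=6; cleared 0 line(s) (total 0); column heights now [8 7 7 9 9], max=9

Answer: .....
.....
.....
...##
#..#.
####.
.###.
...#.
...#.
..##.
..##.
.###.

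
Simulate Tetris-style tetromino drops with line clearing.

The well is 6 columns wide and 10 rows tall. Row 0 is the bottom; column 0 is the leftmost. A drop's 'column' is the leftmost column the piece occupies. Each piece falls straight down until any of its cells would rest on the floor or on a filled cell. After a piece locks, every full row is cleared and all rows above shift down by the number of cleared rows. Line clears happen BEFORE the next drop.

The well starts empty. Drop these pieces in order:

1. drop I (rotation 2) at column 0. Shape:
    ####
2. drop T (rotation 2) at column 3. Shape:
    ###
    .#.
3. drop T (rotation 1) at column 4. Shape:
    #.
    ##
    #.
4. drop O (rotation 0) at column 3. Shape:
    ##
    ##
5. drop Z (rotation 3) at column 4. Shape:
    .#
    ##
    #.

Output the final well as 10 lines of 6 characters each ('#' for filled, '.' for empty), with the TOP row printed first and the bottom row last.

Drop 1: I rot2 at col 0 lands with bottom-row=0; cleared 0 line(s) (total 0); column heights now [1 1 1 1 0 0], max=1
Drop 2: T rot2 at col 3 lands with bottom-row=0; cleared 0 line(s) (total 0); column heights now [1 1 1 2 2 2], max=2
Drop 3: T rot1 at col 4 lands with bottom-row=2; cleared 0 line(s) (total 0); column heights now [1 1 1 2 5 4], max=5
Drop 4: O rot0 at col 3 lands with bottom-row=5; cleared 0 line(s) (total 0); column heights now [1 1 1 7 7 4], max=7
Drop 5: Z rot3 at col 4 lands with bottom-row=7; cleared 0 line(s) (total 0); column heights now [1 1 1 7 9 10], max=10

Answer: .....#
....##
....#.
...##.
...##.
....#.
....##
....#.
...###
#####.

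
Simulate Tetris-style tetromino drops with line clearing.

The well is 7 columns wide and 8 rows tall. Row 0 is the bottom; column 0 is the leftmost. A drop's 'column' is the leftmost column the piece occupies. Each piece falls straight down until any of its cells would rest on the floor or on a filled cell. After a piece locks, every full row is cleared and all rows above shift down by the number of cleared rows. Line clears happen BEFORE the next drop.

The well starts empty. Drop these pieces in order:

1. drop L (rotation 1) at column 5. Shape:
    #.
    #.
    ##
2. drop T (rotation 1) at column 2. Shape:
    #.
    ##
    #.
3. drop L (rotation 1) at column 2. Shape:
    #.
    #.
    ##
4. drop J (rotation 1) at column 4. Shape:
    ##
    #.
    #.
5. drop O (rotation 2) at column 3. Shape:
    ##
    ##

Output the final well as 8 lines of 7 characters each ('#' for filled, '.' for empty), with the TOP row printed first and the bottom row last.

Answer: .......
.......
..###..
..###..
..####.
..#.##.
..####.
..#..##

Derivation:
Drop 1: L rot1 at col 5 lands with bottom-row=0; cleared 0 line(s) (total 0); column heights now [0 0 0 0 0 3 1], max=3
Drop 2: T rot1 at col 2 lands with bottom-row=0; cleared 0 line(s) (total 0); column heights now [0 0 3 2 0 3 1], max=3
Drop 3: L rot1 at col 2 lands with bottom-row=3; cleared 0 line(s) (total 0); column heights now [0 0 6 4 0 3 1], max=6
Drop 4: J rot1 at col 4 lands with bottom-row=1; cleared 0 line(s) (total 0); column heights now [0 0 6 4 4 4 1], max=6
Drop 5: O rot2 at col 3 lands with bottom-row=4; cleared 0 line(s) (total 0); column heights now [0 0 6 6 6 4 1], max=6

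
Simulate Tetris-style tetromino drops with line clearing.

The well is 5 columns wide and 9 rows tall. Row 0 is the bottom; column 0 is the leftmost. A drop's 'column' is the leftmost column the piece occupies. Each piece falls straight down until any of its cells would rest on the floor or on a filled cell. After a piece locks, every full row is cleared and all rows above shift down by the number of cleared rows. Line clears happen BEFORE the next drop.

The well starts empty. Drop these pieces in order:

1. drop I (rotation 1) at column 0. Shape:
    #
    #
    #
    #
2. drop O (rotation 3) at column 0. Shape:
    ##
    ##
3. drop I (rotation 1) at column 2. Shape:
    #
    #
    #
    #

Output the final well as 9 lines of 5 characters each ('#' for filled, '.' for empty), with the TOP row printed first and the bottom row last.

Answer: .....
.....
.....
##...
##...
#.#..
#.#..
#.#..
#.#..

Derivation:
Drop 1: I rot1 at col 0 lands with bottom-row=0; cleared 0 line(s) (total 0); column heights now [4 0 0 0 0], max=4
Drop 2: O rot3 at col 0 lands with bottom-row=4; cleared 0 line(s) (total 0); column heights now [6 6 0 0 0], max=6
Drop 3: I rot1 at col 2 lands with bottom-row=0; cleared 0 line(s) (total 0); column heights now [6 6 4 0 0], max=6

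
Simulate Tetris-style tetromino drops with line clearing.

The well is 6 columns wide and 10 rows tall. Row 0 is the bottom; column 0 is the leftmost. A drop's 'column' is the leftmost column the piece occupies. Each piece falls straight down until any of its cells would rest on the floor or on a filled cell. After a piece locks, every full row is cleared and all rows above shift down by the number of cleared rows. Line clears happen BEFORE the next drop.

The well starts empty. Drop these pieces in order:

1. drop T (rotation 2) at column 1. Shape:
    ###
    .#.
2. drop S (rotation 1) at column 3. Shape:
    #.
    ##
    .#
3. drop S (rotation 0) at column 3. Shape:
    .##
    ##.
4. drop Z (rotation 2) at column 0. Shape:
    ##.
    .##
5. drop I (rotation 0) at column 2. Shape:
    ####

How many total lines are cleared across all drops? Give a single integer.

Answer: 0

Derivation:
Drop 1: T rot2 at col 1 lands with bottom-row=0; cleared 0 line(s) (total 0); column heights now [0 2 2 2 0 0], max=2
Drop 2: S rot1 at col 3 lands with bottom-row=1; cleared 0 line(s) (total 0); column heights now [0 2 2 4 3 0], max=4
Drop 3: S rot0 at col 3 lands with bottom-row=4; cleared 0 line(s) (total 0); column heights now [0 2 2 5 6 6], max=6
Drop 4: Z rot2 at col 0 lands with bottom-row=2; cleared 0 line(s) (total 0); column heights now [4 4 3 5 6 6], max=6
Drop 5: I rot0 at col 2 lands with bottom-row=6; cleared 0 line(s) (total 0); column heights now [4 4 7 7 7 7], max=7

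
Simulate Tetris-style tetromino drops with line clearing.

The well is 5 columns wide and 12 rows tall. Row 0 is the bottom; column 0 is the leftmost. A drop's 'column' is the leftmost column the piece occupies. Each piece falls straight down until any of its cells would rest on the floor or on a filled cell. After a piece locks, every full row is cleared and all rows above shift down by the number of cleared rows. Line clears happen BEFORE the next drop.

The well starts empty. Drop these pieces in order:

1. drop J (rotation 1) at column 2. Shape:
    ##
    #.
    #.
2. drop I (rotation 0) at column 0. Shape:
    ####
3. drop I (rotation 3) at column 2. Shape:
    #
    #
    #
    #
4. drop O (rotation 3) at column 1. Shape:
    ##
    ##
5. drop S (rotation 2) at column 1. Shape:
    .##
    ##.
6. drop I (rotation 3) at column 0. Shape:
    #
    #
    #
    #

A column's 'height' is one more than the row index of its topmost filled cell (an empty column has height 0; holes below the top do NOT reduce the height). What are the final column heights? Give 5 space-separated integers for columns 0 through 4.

Answer: 8 11 12 12 0

Derivation:
Drop 1: J rot1 at col 2 lands with bottom-row=0; cleared 0 line(s) (total 0); column heights now [0 0 3 3 0], max=3
Drop 2: I rot0 at col 0 lands with bottom-row=3; cleared 0 line(s) (total 0); column heights now [4 4 4 4 0], max=4
Drop 3: I rot3 at col 2 lands with bottom-row=4; cleared 0 line(s) (total 0); column heights now [4 4 8 4 0], max=8
Drop 4: O rot3 at col 1 lands with bottom-row=8; cleared 0 line(s) (total 0); column heights now [4 10 10 4 0], max=10
Drop 5: S rot2 at col 1 lands with bottom-row=10; cleared 0 line(s) (total 0); column heights now [4 11 12 12 0], max=12
Drop 6: I rot3 at col 0 lands with bottom-row=4; cleared 0 line(s) (total 0); column heights now [8 11 12 12 0], max=12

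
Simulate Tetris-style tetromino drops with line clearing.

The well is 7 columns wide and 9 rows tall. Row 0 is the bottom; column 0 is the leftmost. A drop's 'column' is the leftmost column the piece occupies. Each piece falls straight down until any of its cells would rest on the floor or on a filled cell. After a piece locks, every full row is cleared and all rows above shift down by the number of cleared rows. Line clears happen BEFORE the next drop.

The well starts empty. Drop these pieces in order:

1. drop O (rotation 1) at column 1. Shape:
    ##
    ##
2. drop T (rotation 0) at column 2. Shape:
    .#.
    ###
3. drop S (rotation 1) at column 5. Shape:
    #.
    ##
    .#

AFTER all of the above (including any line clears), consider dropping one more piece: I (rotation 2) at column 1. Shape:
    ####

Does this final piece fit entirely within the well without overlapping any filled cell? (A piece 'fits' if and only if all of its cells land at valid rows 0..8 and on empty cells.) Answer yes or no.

Drop 1: O rot1 at col 1 lands with bottom-row=0; cleared 0 line(s) (total 0); column heights now [0 2 2 0 0 0 0], max=2
Drop 2: T rot0 at col 2 lands with bottom-row=2; cleared 0 line(s) (total 0); column heights now [0 2 3 4 3 0 0], max=4
Drop 3: S rot1 at col 5 lands with bottom-row=0; cleared 0 line(s) (total 0); column heights now [0 2 3 4 3 3 2], max=4
Test piece I rot2 at col 1 (width 4): heights before test = [0 2 3 4 3 3 2]; fits = True

Answer: yes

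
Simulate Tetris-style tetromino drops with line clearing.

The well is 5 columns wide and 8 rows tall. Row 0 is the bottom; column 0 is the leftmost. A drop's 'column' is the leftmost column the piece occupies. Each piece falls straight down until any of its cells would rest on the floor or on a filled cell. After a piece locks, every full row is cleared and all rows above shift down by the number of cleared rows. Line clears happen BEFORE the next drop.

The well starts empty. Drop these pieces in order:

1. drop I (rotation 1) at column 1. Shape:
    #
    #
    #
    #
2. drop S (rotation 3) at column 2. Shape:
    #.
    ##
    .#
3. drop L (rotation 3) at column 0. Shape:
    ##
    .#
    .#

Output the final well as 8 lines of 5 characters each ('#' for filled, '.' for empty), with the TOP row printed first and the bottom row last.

Answer: .....
##...
.#...
.#...
.#...
.##..
.###.
.#.#.

Derivation:
Drop 1: I rot1 at col 1 lands with bottom-row=0; cleared 0 line(s) (total 0); column heights now [0 4 0 0 0], max=4
Drop 2: S rot3 at col 2 lands with bottom-row=0; cleared 0 line(s) (total 0); column heights now [0 4 3 2 0], max=4
Drop 3: L rot3 at col 0 lands with bottom-row=4; cleared 0 line(s) (total 0); column heights now [7 7 3 2 0], max=7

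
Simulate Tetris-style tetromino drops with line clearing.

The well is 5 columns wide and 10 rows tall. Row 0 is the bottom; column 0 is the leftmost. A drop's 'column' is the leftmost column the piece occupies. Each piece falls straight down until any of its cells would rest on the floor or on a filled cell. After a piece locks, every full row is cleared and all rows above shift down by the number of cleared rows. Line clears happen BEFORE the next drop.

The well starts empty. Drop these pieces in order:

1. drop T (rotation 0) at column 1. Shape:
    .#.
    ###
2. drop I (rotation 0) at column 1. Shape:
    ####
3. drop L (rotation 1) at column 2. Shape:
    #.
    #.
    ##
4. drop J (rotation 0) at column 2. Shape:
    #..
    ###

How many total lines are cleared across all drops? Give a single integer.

Answer: 0

Derivation:
Drop 1: T rot0 at col 1 lands with bottom-row=0; cleared 0 line(s) (total 0); column heights now [0 1 2 1 0], max=2
Drop 2: I rot0 at col 1 lands with bottom-row=2; cleared 0 line(s) (total 0); column heights now [0 3 3 3 3], max=3
Drop 3: L rot1 at col 2 lands with bottom-row=3; cleared 0 line(s) (total 0); column heights now [0 3 6 4 3], max=6
Drop 4: J rot0 at col 2 lands with bottom-row=6; cleared 0 line(s) (total 0); column heights now [0 3 8 7 7], max=8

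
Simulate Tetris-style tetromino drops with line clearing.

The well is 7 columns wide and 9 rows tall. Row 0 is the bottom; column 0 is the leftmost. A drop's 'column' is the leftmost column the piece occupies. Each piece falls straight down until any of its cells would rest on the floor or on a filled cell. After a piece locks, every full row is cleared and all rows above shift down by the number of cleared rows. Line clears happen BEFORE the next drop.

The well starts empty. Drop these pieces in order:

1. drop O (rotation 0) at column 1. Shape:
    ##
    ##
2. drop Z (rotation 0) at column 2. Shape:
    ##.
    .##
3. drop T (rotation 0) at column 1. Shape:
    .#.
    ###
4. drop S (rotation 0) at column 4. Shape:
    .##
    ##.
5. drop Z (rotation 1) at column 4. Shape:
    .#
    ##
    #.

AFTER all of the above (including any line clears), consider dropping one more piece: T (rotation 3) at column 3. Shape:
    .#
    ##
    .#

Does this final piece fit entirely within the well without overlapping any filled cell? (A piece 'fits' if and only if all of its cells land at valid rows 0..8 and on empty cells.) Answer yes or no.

Answer: yes

Derivation:
Drop 1: O rot0 at col 1 lands with bottom-row=0; cleared 0 line(s) (total 0); column heights now [0 2 2 0 0 0 0], max=2
Drop 2: Z rot0 at col 2 lands with bottom-row=1; cleared 0 line(s) (total 0); column heights now [0 2 3 3 2 0 0], max=3
Drop 3: T rot0 at col 1 lands with bottom-row=3; cleared 0 line(s) (total 0); column heights now [0 4 5 4 2 0 0], max=5
Drop 4: S rot0 at col 4 lands with bottom-row=2; cleared 0 line(s) (total 0); column heights now [0 4 5 4 3 4 4], max=5
Drop 5: Z rot1 at col 4 lands with bottom-row=3; cleared 0 line(s) (total 0); column heights now [0 4 5 4 5 6 4], max=6
Test piece T rot3 at col 3 (width 2): heights before test = [0 4 5 4 5 6 4]; fits = True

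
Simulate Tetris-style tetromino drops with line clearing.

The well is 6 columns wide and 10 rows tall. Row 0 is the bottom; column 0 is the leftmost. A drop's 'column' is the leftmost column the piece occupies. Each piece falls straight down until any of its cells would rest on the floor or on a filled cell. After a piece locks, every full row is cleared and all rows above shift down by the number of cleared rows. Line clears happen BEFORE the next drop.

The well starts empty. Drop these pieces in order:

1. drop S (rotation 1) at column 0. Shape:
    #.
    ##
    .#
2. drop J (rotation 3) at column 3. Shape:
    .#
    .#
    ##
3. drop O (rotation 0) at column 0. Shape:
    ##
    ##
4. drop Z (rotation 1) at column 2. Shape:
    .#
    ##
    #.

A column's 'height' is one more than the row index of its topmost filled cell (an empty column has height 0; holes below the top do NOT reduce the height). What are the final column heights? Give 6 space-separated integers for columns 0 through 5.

Answer: 5 5 2 3 3 0

Derivation:
Drop 1: S rot1 at col 0 lands with bottom-row=0; cleared 0 line(s) (total 0); column heights now [3 2 0 0 0 0], max=3
Drop 2: J rot3 at col 3 lands with bottom-row=0; cleared 0 line(s) (total 0); column heights now [3 2 0 1 3 0], max=3
Drop 3: O rot0 at col 0 lands with bottom-row=3; cleared 0 line(s) (total 0); column heights now [5 5 0 1 3 0], max=5
Drop 4: Z rot1 at col 2 lands with bottom-row=0; cleared 0 line(s) (total 0); column heights now [5 5 2 3 3 0], max=5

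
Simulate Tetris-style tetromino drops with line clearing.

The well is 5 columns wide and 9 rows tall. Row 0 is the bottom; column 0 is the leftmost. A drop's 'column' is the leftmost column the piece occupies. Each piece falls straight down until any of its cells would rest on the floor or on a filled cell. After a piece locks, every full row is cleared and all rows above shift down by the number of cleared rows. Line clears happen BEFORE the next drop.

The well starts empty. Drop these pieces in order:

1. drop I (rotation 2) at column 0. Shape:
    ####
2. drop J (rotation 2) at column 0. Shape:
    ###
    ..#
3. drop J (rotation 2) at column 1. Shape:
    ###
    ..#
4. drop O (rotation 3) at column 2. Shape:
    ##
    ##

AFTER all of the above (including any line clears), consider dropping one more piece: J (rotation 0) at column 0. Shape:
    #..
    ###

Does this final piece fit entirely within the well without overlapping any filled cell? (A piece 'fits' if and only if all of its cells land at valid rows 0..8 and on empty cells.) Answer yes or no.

Answer: yes

Derivation:
Drop 1: I rot2 at col 0 lands with bottom-row=0; cleared 0 line(s) (total 0); column heights now [1 1 1 1 0], max=1
Drop 2: J rot2 at col 0 lands with bottom-row=1; cleared 0 line(s) (total 0); column heights now [3 3 3 1 0], max=3
Drop 3: J rot2 at col 1 lands with bottom-row=2; cleared 0 line(s) (total 0); column heights now [3 4 4 4 0], max=4
Drop 4: O rot3 at col 2 lands with bottom-row=4; cleared 0 line(s) (total 0); column heights now [3 4 6 6 0], max=6
Test piece J rot0 at col 0 (width 3): heights before test = [3 4 6 6 0]; fits = True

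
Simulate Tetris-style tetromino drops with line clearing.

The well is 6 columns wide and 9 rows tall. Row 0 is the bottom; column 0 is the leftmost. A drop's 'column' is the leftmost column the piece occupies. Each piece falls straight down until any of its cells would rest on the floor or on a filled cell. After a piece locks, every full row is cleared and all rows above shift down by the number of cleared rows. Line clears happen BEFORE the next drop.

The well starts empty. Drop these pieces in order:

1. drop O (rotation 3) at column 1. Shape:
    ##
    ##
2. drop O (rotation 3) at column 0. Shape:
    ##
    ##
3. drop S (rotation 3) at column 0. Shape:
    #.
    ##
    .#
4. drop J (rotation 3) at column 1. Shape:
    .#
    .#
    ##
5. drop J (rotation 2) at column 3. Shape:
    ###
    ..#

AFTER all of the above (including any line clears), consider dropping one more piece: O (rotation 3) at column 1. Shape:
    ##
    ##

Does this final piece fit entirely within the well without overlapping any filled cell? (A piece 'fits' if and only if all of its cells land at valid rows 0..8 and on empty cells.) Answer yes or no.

Answer: no

Derivation:
Drop 1: O rot3 at col 1 lands with bottom-row=0; cleared 0 line(s) (total 0); column heights now [0 2 2 0 0 0], max=2
Drop 2: O rot3 at col 0 lands with bottom-row=2; cleared 0 line(s) (total 0); column heights now [4 4 2 0 0 0], max=4
Drop 3: S rot3 at col 0 lands with bottom-row=4; cleared 0 line(s) (total 0); column heights now [7 6 2 0 0 0], max=7
Drop 4: J rot3 at col 1 lands with bottom-row=6; cleared 0 line(s) (total 0); column heights now [7 7 9 0 0 0], max=9
Drop 5: J rot2 at col 3 lands with bottom-row=0; cleared 0 line(s) (total 0); column heights now [7 7 9 2 2 2], max=9
Test piece O rot3 at col 1 (width 2): heights before test = [7 7 9 2 2 2]; fits = False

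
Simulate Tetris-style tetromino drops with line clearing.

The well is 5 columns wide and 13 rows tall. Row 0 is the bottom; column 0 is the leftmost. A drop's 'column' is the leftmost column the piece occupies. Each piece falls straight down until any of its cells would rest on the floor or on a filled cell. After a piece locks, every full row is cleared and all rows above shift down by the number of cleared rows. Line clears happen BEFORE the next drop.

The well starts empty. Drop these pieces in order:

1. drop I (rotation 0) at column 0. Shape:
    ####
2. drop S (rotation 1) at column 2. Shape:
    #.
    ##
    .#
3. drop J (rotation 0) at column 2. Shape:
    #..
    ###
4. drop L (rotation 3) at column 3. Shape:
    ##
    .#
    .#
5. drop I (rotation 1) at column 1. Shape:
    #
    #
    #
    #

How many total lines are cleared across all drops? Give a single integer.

Drop 1: I rot0 at col 0 lands with bottom-row=0; cleared 0 line(s) (total 0); column heights now [1 1 1 1 0], max=1
Drop 2: S rot1 at col 2 lands with bottom-row=1; cleared 0 line(s) (total 0); column heights now [1 1 4 3 0], max=4
Drop 3: J rot0 at col 2 lands with bottom-row=4; cleared 0 line(s) (total 0); column heights now [1 1 6 5 5], max=6
Drop 4: L rot3 at col 3 lands with bottom-row=5; cleared 0 line(s) (total 0); column heights now [1 1 6 8 8], max=8
Drop 5: I rot1 at col 1 lands with bottom-row=1; cleared 0 line(s) (total 0); column heights now [1 5 6 8 8], max=8

Answer: 0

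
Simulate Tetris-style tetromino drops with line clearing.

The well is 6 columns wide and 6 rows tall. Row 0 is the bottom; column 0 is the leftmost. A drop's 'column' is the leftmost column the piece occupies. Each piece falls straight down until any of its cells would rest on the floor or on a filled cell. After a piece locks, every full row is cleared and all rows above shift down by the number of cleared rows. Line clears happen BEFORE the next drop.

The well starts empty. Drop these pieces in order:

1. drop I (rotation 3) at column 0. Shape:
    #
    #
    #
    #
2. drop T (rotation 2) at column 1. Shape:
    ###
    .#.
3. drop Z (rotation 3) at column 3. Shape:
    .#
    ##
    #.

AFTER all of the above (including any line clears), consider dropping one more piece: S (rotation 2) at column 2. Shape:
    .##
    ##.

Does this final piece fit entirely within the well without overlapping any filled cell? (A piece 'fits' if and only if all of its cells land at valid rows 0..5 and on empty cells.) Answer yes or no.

Drop 1: I rot3 at col 0 lands with bottom-row=0; cleared 0 line(s) (total 0); column heights now [4 0 0 0 0 0], max=4
Drop 2: T rot2 at col 1 lands with bottom-row=0; cleared 0 line(s) (total 0); column heights now [4 2 2 2 0 0], max=4
Drop 3: Z rot3 at col 3 lands with bottom-row=2; cleared 0 line(s) (total 0); column heights now [4 2 2 4 5 0], max=5
Test piece S rot2 at col 2 (width 3): heights before test = [4 2 2 4 5 0]; fits = True

Answer: yes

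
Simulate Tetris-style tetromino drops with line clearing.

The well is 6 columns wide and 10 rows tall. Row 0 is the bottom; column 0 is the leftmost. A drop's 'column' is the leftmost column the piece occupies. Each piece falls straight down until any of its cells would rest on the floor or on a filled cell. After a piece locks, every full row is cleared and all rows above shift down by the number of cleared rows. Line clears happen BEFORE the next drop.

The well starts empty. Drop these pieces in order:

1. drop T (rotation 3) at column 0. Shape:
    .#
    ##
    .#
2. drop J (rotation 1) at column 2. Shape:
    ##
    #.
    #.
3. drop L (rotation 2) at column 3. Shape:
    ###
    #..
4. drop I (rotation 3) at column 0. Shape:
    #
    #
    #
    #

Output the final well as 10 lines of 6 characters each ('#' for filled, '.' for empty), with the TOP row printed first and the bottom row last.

Drop 1: T rot3 at col 0 lands with bottom-row=0; cleared 0 line(s) (total 0); column heights now [2 3 0 0 0 0], max=3
Drop 2: J rot1 at col 2 lands with bottom-row=0; cleared 0 line(s) (total 0); column heights now [2 3 3 3 0 0], max=3
Drop 3: L rot2 at col 3 lands with bottom-row=3; cleared 0 line(s) (total 0); column heights now [2 3 3 5 5 5], max=5
Drop 4: I rot3 at col 0 lands with bottom-row=2; cleared 0 line(s) (total 0); column heights now [6 3 3 5 5 5], max=6

Answer: ......
......
......
......
#.....
#..###
#..#..
####..
###...
.##...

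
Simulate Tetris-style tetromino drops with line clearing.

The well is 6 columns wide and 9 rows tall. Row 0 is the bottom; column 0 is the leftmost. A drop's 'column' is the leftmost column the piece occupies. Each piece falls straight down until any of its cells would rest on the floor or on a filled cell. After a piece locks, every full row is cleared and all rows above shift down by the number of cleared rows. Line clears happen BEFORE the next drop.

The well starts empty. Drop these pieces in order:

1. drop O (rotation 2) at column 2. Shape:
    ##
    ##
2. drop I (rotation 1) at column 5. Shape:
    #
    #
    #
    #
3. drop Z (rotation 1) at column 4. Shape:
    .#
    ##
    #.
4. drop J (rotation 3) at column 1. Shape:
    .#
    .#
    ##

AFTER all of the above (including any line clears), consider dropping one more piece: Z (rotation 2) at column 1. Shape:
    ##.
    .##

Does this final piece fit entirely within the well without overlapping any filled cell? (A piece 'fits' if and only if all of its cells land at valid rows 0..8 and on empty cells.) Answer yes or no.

Drop 1: O rot2 at col 2 lands with bottom-row=0; cleared 0 line(s) (total 0); column heights now [0 0 2 2 0 0], max=2
Drop 2: I rot1 at col 5 lands with bottom-row=0; cleared 0 line(s) (total 0); column heights now [0 0 2 2 0 4], max=4
Drop 3: Z rot1 at col 4 lands with bottom-row=3; cleared 0 line(s) (total 0); column heights now [0 0 2 2 5 6], max=6
Drop 4: J rot3 at col 1 lands with bottom-row=2; cleared 0 line(s) (total 0); column heights now [0 3 5 2 5 6], max=6
Test piece Z rot2 at col 1 (width 3): heights before test = [0 3 5 2 5 6]; fits = True

Answer: yes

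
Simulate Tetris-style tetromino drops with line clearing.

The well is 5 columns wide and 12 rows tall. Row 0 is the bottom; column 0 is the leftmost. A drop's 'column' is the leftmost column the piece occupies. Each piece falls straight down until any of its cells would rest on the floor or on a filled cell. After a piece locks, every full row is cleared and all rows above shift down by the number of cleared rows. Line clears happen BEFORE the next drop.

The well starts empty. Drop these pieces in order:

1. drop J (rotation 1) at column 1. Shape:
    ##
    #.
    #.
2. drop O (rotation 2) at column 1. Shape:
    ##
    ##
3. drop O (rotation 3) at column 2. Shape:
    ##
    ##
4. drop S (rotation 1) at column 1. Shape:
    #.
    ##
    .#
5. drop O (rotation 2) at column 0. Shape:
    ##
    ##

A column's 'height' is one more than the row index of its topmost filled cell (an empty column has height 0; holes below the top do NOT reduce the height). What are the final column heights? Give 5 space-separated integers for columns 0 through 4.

Drop 1: J rot1 at col 1 lands with bottom-row=0; cleared 0 line(s) (total 0); column heights now [0 3 3 0 0], max=3
Drop 2: O rot2 at col 1 lands with bottom-row=3; cleared 0 line(s) (total 0); column heights now [0 5 5 0 0], max=5
Drop 3: O rot3 at col 2 lands with bottom-row=5; cleared 0 line(s) (total 0); column heights now [0 5 7 7 0], max=7
Drop 4: S rot1 at col 1 lands with bottom-row=7; cleared 0 line(s) (total 0); column heights now [0 10 9 7 0], max=10
Drop 5: O rot2 at col 0 lands with bottom-row=10; cleared 0 line(s) (total 0); column heights now [12 12 9 7 0], max=12

Answer: 12 12 9 7 0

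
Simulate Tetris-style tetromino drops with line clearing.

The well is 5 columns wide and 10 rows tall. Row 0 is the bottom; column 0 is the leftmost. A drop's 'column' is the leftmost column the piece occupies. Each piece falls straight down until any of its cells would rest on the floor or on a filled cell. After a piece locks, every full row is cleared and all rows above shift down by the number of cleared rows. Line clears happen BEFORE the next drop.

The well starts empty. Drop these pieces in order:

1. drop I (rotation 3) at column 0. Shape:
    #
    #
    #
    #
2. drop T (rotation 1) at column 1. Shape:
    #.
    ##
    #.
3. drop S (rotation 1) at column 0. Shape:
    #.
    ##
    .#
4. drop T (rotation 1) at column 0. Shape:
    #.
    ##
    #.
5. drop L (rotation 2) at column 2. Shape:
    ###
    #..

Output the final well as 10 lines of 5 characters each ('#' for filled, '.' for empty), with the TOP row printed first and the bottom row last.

Answer: .....
.....
#....
##...
#....
#....
##...
###..
###..
##...

Derivation:
Drop 1: I rot3 at col 0 lands with bottom-row=0; cleared 0 line(s) (total 0); column heights now [4 0 0 0 0], max=4
Drop 2: T rot1 at col 1 lands with bottom-row=0; cleared 0 line(s) (total 0); column heights now [4 3 2 0 0], max=4
Drop 3: S rot1 at col 0 lands with bottom-row=3; cleared 0 line(s) (total 0); column heights now [6 5 2 0 0], max=6
Drop 4: T rot1 at col 0 lands with bottom-row=6; cleared 0 line(s) (total 0); column heights now [9 8 2 0 0], max=9
Drop 5: L rot2 at col 2 lands with bottom-row=2; cleared 1 line(s) (total 1); column heights now [8 7 3 0 0], max=8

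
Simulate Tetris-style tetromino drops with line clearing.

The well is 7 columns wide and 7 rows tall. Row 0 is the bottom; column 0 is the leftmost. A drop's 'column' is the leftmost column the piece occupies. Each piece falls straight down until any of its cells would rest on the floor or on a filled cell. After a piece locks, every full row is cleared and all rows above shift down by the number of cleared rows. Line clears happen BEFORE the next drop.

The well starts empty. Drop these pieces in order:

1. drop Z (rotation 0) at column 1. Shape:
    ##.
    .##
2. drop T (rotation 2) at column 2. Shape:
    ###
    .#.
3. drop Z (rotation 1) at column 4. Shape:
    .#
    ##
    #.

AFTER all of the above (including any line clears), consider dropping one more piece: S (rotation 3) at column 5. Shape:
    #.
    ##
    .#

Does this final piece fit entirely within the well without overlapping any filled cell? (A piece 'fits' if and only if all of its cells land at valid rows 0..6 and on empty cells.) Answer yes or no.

Drop 1: Z rot0 at col 1 lands with bottom-row=0; cleared 0 line(s) (total 0); column heights now [0 2 2 1 0 0 0], max=2
Drop 2: T rot2 at col 2 lands with bottom-row=1; cleared 0 line(s) (total 0); column heights now [0 2 3 3 3 0 0], max=3
Drop 3: Z rot1 at col 4 lands with bottom-row=3; cleared 0 line(s) (total 0); column heights now [0 2 3 3 5 6 0], max=6
Test piece S rot3 at col 5 (width 2): heights before test = [0 2 3 3 5 6 0]; fits = False

Answer: no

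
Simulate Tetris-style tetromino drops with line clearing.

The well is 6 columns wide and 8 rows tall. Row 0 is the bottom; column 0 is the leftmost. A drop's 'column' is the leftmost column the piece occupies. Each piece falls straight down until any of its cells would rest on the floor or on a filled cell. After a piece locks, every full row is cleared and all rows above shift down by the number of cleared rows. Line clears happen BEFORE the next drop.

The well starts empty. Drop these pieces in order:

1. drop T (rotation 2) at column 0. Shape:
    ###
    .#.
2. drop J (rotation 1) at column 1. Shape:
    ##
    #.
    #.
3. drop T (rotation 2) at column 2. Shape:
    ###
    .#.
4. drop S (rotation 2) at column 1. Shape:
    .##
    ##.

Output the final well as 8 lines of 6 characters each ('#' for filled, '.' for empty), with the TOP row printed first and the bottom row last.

Drop 1: T rot2 at col 0 lands with bottom-row=0; cleared 0 line(s) (total 0); column heights now [2 2 2 0 0 0], max=2
Drop 2: J rot1 at col 1 lands with bottom-row=2; cleared 0 line(s) (total 0); column heights now [2 5 5 0 0 0], max=5
Drop 3: T rot2 at col 2 lands with bottom-row=4; cleared 0 line(s) (total 0); column heights now [2 5 6 6 6 0], max=6
Drop 4: S rot2 at col 1 lands with bottom-row=6; cleared 0 line(s) (total 0); column heights now [2 7 8 8 6 0], max=8

Answer: ..##..
.##...
..###.
.###..
.#....
.#....
###...
.#....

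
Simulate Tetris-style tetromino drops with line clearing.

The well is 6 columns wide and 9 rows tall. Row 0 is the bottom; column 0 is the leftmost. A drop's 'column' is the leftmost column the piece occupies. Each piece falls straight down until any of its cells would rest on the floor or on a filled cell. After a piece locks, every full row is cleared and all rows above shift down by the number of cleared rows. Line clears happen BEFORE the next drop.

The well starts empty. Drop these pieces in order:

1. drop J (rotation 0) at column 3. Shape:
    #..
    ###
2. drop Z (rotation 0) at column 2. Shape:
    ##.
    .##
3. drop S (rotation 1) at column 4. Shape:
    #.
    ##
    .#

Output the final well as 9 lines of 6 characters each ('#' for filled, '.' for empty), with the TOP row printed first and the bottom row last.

Drop 1: J rot0 at col 3 lands with bottom-row=0; cleared 0 line(s) (total 0); column heights now [0 0 0 2 1 1], max=2
Drop 2: Z rot0 at col 2 lands with bottom-row=2; cleared 0 line(s) (total 0); column heights now [0 0 4 4 3 1], max=4
Drop 3: S rot1 at col 4 lands with bottom-row=2; cleared 0 line(s) (total 0); column heights now [0 0 4 4 5 4], max=5

Answer: ......
......
......
......
....#.
..####
...###
...#..
...###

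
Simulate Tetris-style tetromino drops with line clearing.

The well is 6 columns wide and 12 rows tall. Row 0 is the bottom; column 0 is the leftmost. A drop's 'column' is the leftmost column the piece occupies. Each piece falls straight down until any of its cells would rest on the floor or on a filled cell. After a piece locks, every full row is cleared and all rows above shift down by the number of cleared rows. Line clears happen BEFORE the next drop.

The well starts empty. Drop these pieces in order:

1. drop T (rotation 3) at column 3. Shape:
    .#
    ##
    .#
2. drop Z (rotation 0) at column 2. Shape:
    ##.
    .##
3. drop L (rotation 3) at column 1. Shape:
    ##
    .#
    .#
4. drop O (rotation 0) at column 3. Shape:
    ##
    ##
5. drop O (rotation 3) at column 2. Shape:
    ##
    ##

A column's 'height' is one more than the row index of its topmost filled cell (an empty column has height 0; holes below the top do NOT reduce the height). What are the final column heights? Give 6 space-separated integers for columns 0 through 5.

Drop 1: T rot3 at col 3 lands with bottom-row=0; cleared 0 line(s) (total 0); column heights now [0 0 0 2 3 0], max=3
Drop 2: Z rot0 at col 2 lands with bottom-row=3; cleared 0 line(s) (total 0); column heights now [0 0 5 5 4 0], max=5
Drop 3: L rot3 at col 1 lands with bottom-row=5; cleared 0 line(s) (total 0); column heights now [0 8 8 5 4 0], max=8
Drop 4: O rot0 at col 3 lands with bottom-row=5; cleared 0 line(s) (total 0); column heights now [0 8 8 7 7 0], max=8
Drop 5: O rot3 at col 2 lands with bottom-row=8; cleared 0 line(s) (total 0); column heights now [0 8 10 10 7 0], max=10

Answer: 0 8 10 10 7 0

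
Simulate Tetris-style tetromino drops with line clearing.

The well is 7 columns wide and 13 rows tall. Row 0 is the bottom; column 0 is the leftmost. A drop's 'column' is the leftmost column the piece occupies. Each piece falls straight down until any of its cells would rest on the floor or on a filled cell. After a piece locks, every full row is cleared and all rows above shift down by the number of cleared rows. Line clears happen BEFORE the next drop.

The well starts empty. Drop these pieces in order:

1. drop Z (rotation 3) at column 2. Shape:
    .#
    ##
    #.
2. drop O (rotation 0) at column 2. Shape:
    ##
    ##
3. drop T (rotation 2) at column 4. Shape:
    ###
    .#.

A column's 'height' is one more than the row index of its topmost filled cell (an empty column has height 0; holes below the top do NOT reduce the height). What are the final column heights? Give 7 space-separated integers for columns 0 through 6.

Drop 1: Z rot3 at col 2 lands with bottom-row=0; cleared 0 line(s) (total 0); column heights now [0 0 2 3 0 0 0], max=3
Drop 2: O rot0 at col 2 lands with bottom-row=3; cleared 0 line(s) (total 0); column heights now [0 0 5 5 0 0 0], max=5
Drop 3: T rot2 at col 4 lands with bottom-row=0; cleared 0 line(s) (total 0); column heights now [0 0 5 5 2 2 2], max=5

Answer: 0 0 5 5 2 2 2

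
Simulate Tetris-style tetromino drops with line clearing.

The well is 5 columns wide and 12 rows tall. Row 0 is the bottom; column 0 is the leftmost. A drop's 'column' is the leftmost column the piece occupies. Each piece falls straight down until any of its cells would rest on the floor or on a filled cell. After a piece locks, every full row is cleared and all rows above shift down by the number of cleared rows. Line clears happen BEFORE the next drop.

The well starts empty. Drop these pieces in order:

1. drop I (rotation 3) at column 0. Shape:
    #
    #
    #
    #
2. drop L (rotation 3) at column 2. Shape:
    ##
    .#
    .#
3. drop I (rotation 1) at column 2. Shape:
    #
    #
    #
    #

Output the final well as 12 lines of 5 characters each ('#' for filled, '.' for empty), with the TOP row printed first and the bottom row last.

Answer: .....
.....
.....
.....
.....
..#..
..#..
..#..
#.#..
#.##.
#..#.
#..#.

Derivation:
Drop 1: I rot3 at col 0 lands with bottom-row=0; cleared 0 line(s) (total 0); column heights now [4 0 0 0 0], max=4
Drop 2: L rot3 at col 2 lands with bottom-row=0; cleared 0 line(s) (total 0); column heights now [4 0 3 3 0], max=4
Drop 3: I rot1 at col 2 lands with bottom-row=3; cleared 0 line(s) (total 0); column heights now [4 0 7 3 0], max=7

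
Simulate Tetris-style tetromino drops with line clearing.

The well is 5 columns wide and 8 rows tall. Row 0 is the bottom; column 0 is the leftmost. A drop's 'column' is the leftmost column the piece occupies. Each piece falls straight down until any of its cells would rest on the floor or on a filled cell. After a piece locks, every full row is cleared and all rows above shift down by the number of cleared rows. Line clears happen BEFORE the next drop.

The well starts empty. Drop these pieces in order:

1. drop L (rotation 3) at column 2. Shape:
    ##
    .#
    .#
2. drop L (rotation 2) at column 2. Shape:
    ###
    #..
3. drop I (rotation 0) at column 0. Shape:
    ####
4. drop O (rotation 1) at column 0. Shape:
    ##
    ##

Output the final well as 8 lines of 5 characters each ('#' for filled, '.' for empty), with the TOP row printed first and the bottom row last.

Answer: ##...
##...
####.
..###
..#..
..##.
...#.
...#.

Derivation:
Drop 1: L rot3 at col 2 lands with bottom-row=0; cleared 0 line(s) (total 0); column heights now [0 0 3 3 0], max=3
Drop 2: L rot2 at col 2 lands with bottom-row=3; cleared 0 line(s) (total 0); column heights now [0 0 5 5 5], max=5
Drop 3: I rot0 at col 0 lands with bottom-row=5; cleared 0 line(s) (total 0); column heights now [6 6 6 6 5], max=6
Drop 4: O rot1 at col 0 lands with bottom-row=6; cleared 0 line(s) (total 0); column heights now [8 8 6 6 5], max=8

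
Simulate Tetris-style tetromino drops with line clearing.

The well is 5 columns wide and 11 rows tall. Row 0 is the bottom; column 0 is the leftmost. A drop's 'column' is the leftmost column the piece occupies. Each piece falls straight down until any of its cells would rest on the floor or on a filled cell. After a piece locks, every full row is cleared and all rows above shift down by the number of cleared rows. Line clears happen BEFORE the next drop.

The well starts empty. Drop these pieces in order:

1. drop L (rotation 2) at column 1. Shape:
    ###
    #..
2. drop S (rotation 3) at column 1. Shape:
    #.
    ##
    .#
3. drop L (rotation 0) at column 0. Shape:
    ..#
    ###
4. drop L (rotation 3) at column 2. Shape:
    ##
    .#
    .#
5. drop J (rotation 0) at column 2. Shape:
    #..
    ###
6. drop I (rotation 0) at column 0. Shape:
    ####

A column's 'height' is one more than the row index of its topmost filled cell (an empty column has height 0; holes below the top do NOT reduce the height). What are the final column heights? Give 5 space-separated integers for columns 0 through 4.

Answer: 11 11 11 11 9

Derivation:
Drop 1: L rot2 at col 1 lands with bottom-row=0; cleared 0 line(s) (total 0); column heights now [0 2 2 2 0], max=2
Drop 2: S rot3 at col 1 lands with bottom-row=2; cleared 0 line(s) (total 0); column heights now [0 5 4 2 0], max=5
Drop 3: L rot0 at col 0 lands with bottom-row=5; cleared 0 line(s) (total 0); column heights now [6 6 7 2 0], max=7
Drop 4: L rot3 at col 2 lands with bottom-row=5; cleared 0 line(s) (total 0); column heights now [6 6 8 8 0], max=8
Drop 5: J rot0 at col 2 lands with bottom-row=8; cleared 0 line(s) (total 0); column heights now [6 6 10 9 9], max=10
Drop 6: I rot0 at col 0 lands with bottom-row=10; cleared 0 line(s) (total 0); column heights now [11 11 11 11 9], max=11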